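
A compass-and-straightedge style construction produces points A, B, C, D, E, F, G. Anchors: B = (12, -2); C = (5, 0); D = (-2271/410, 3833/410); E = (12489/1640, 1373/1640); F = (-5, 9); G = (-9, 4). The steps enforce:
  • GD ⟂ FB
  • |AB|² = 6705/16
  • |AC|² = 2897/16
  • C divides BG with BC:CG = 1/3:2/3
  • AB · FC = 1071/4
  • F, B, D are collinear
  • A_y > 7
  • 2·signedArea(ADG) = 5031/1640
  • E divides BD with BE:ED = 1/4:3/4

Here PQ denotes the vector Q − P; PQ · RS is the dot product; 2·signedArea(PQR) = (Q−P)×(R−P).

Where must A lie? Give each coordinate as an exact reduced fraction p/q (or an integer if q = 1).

A = (-6, 31/4)

1. A_x = -6  [AB · FC = 1071/4 ∩ 2·signedArea(ADG) = 5031/1640]
2. A_y = 31/4  [AB · FC = 1071/4 ∩ 2·signedArea(ADG) = 5031/1640]
   → A = (-6, 31/4)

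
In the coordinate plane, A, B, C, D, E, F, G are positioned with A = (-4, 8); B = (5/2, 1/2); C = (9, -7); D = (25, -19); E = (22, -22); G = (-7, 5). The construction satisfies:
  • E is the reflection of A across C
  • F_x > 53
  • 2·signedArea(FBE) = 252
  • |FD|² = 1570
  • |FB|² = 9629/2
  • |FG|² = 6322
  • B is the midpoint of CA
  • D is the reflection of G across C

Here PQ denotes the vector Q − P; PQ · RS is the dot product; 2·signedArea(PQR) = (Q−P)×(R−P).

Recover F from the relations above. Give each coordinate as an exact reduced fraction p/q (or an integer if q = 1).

1. F_x = 54  [line 45/2·x + 39/2·y + -318 = 0 ∩ |FD|² = 1570]
2. F_y = -46  [line 45/2·x + 39/2·y + -318 = 0 ∩ |FD|² = 1570]
   → F = (54, -46)

F = (54, -46)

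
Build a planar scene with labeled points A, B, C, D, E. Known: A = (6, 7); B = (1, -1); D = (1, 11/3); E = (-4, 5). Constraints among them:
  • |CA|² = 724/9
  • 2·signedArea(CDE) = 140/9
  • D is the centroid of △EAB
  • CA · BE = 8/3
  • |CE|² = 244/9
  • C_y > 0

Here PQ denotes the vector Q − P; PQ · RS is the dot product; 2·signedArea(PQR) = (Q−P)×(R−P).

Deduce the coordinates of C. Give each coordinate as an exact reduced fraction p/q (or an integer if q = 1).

1. C_x = -2/3  [CA · BE = 8/3 ∩ 2·signedArea(CDE) = 140/9]
2. C_y = 1  [CA · BE = 8/3 ∩ 2·signedArea(CDE) = 140/9]
   → C = (-2/3, 1)

C = (-2/3, 1)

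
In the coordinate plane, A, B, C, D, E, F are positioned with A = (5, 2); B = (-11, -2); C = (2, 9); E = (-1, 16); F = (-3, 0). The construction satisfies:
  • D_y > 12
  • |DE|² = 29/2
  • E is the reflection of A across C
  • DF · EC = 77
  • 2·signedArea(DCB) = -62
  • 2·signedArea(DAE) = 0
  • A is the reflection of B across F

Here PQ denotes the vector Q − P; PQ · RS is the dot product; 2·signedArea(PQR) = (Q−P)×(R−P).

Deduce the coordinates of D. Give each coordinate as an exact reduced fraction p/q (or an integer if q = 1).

1. D_x = 1/2  [2·signedArea(DAE) = 0 ∩ 2·signedArea(DCB) = -62]
2. D_y = 25/2  [2·signedArea(DAE) = 0 ∩ 2·signedArea(DCB) = -62]
   → D = (1/2, 25/2)

D = (1/2, 25/2)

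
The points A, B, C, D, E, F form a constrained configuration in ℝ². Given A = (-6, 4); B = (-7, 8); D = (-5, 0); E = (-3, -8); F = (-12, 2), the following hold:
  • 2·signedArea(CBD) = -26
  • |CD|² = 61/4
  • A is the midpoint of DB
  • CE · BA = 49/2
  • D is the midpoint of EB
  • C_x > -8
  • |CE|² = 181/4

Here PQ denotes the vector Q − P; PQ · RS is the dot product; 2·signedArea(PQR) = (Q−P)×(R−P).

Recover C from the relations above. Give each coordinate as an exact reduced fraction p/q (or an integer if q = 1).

1. C_x = -15/2  [CE · BA = 49/2 ∩ 2·signedArea(CBD) = -26]
2. C_y = -3  [CE · BA = 49/2 ∩ 2·signedArea(CBD) = -26]
   → C = (-15/2, -3)

C = (-15/2, -3)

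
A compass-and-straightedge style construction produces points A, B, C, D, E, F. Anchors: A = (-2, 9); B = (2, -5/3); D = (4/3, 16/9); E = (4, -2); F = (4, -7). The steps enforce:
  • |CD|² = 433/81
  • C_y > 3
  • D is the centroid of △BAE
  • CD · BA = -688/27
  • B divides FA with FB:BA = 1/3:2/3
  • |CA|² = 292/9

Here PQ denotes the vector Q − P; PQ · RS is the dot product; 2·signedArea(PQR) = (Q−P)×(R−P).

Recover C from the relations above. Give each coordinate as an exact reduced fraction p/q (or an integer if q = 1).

1. C_x = 0  [line 4·x + -32/3·y + 352/9 = 0 ∩ |CA|² = 292/9]
2. C_y = 11/3  [line 4·x + -32/3·y + 352/9 = 0 ∩ |CA|² = 292/9]
   → C = (0, 11/3)

C = (0, 11/3)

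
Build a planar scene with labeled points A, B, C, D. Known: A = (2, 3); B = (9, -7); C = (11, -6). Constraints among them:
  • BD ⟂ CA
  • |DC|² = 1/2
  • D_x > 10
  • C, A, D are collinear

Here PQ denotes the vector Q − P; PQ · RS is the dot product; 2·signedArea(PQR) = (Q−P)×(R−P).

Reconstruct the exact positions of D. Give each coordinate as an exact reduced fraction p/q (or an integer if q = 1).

1. D_x = 21/2  [C, A, D are collinear ∩ BD ⟂ CA]
2. D_y = -11/2  [C, A, D are collinear ∩ BD ⟂ CA]
   → D = (21/2, -11/2)

D = (21/2, -11/2)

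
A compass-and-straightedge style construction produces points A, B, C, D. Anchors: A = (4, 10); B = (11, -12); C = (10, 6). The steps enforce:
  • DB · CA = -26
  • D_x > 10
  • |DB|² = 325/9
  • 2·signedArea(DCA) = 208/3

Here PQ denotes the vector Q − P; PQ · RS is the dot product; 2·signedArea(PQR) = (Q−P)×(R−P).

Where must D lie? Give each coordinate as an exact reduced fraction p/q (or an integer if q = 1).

1. D_x = 32/3  [DB · CA = -26 ∩ 2·signedArea(DCA) = 208/3]
2. D_y = -6  [DB · CA = -26 ∩ 2·signedArea(DCA) = 208/3]
   → D = (32/3, -6)

D = (32/3, -6)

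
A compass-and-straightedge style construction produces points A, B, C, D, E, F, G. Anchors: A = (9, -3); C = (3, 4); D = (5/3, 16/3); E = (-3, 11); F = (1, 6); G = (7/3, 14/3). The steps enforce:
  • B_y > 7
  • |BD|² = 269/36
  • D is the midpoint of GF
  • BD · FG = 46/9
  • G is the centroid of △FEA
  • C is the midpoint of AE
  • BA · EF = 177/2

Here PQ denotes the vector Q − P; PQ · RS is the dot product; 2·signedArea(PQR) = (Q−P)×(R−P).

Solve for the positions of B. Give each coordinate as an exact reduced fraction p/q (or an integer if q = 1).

B = (0, 15/2)

1. B_x = 0  [BD · FG = 46/9 ∩ BA · EF = 177/2]
2. B_y = 15/2  [BD · FG = 46/9 ∩ BA · EF = 177/2]
   → B = (0, 15/2)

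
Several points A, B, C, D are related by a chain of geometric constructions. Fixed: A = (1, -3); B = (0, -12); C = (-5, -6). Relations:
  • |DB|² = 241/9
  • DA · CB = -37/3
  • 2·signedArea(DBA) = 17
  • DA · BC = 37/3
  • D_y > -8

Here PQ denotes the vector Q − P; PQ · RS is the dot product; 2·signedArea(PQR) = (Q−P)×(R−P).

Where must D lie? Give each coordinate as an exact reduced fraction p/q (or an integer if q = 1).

1. D_x = -4/3  [DA · CB = -37/3 ∩ 2·signedArea(DBA) = 17]
2. D_y = -7  [DA · CB = -37/3 ∩ 2·signedArea(DBA) = 17]
   → D = (-4/3, -7)

D = (-4/3, -7)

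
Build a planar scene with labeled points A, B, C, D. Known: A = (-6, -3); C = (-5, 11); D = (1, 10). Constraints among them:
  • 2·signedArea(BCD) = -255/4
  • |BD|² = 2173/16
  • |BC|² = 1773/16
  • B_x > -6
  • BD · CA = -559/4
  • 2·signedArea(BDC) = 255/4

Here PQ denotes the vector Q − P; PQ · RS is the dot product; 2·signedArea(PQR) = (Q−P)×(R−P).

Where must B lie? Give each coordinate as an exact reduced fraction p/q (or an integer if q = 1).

1. B_x = -23/4  [2·signedArea(BDC) = 255/4 ∩ BD · CA = -559/4]
2. B_y = 1/2  [2·signedArea(BDC) = 255/4 ∩ BD · CA = -559/4]
   → B = (-23/4, 1/2)

B = (-23/4, 1/2)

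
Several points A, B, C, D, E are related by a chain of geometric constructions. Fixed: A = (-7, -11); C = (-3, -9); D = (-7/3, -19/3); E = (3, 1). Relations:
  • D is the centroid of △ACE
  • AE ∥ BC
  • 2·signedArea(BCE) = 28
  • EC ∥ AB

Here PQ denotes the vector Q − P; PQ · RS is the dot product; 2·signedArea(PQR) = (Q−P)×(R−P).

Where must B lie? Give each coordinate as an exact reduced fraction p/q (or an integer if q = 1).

1. B_x = -13  [AE ∥ BC ∩ EC ∥ AB]
2. B_y = -21  [AE ∥ BC ∩ EC ∥ AB]
   → B = (-13, -21)

B = (-13, -21)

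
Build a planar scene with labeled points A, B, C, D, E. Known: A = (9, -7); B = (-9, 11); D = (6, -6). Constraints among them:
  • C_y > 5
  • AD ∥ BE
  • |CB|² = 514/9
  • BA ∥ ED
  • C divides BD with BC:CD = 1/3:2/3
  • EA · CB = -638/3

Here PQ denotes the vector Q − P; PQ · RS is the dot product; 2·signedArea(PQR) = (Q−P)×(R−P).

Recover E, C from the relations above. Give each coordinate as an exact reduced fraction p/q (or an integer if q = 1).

C = (-4, 16/3)
E = (-12, 12)

1. E_x = -12  [BA ∥ ED ∩ AD ∥ BE]
2. E_y = 12  [BA ∥ ED ∩ AD ∥ BE]
   → E = (-12, 12)
3. C_x = -4  [C divides BD with BC:CD = 1/3:2/3]
4. C_y = 16/3  [C divides BD with BC:CD = 1/3:2/3]
   → C = (-4, 16/3)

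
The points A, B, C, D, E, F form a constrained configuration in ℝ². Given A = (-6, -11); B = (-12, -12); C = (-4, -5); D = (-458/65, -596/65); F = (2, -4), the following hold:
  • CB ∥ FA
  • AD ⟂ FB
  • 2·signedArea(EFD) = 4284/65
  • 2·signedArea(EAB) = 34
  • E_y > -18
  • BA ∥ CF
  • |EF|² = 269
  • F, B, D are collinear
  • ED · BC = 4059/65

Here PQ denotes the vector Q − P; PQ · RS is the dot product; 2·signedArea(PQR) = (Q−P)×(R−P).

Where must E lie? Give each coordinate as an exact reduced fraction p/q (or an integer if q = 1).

E = (-8, -17)

1. E_x = -8  [2·signedArea(EFD) = 4284/65 ∩ ED · BC = 4059/65]
2. E_y = -17  [2·signedArea(EFD) = 4284/65 ∩ ED · BC = 4059/65]
   → E = (-8, -17)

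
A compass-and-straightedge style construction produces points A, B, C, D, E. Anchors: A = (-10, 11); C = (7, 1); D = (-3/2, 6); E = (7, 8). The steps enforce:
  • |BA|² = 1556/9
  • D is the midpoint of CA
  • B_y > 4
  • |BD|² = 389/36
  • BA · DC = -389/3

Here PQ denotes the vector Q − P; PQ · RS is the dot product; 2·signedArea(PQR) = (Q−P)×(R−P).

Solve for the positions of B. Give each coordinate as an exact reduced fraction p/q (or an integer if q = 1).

1. B_x = 4/3  [line -17/2·x + 5·y + -31/3 = 0 ∩ |BA|² = 1556/9]
2. B_y = 13/3  [line -17/2·x + 5·y + -31/3 = 0 ∩ |BA|² = 1556/9]
   → B = (4/3, 13/3)

B = (4/3, 13/3)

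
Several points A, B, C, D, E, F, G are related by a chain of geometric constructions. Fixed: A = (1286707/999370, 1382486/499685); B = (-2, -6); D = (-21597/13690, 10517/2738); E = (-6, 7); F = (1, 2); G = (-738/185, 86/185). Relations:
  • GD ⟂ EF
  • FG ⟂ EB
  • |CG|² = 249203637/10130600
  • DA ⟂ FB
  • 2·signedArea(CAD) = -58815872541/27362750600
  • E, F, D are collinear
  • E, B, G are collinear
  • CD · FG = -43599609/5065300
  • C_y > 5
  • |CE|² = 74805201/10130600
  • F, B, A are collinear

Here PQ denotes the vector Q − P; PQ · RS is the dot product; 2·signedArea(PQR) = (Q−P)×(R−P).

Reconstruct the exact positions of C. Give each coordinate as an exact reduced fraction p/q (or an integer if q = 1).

C = (-103737/27380, 29683/5476)

1. C_x = -103737/27380  [CD · FG = -43599609/5065300 ∩ 2·signedArea(CAD) = -58815872541/27362750600]
2. C_y = 29683/5476  [CD · FG = -43599609/5065300 ∩ 2·signedArea(CAD) = -58815872541/27362750600]
   → C = (-103737/27380, 29683/5476)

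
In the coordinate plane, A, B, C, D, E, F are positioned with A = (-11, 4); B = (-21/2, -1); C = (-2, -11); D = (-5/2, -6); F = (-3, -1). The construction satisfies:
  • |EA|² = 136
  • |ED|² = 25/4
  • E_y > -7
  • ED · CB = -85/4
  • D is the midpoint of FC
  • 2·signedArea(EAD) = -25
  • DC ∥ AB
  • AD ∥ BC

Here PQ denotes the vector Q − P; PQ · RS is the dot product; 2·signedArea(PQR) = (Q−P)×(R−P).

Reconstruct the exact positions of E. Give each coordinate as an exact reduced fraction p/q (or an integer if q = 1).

1. E_x = -5  [2·signedArea(EAD) = -25 ∩ ED · CB = -85/4]
2. E_y = -6  [2·signedArea(EAD) = -25 ∩ ED · CB = -85/4]
   → E = (-5, -6)

E = (-5, -6)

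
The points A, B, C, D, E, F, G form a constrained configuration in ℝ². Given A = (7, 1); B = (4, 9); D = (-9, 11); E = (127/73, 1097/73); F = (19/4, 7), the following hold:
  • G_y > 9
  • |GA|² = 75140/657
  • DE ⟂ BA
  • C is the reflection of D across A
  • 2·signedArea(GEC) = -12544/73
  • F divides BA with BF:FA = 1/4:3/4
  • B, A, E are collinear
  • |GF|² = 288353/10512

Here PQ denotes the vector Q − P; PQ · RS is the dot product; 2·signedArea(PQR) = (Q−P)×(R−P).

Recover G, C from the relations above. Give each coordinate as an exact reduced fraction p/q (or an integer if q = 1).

1. C_x = 23  [C is the reflection of D across A]
2. C_y = -9  [C is the reflection of D across A]
   → C = (23, -9)
3. G_x = -19/219  [line 1754/73·x + 1552/73·y + -13830/73 = 0 ∩ |GA|² = 75140/657]
4. G_y = 1973/219  [line 1754/73·x + 1552/73·y + -13830/73 = 0 ∩ |GA|² = 75140/657]
   → G = (-19/219, 1973/219)

C = (23, -9)
G = (-19/219, 1973/219)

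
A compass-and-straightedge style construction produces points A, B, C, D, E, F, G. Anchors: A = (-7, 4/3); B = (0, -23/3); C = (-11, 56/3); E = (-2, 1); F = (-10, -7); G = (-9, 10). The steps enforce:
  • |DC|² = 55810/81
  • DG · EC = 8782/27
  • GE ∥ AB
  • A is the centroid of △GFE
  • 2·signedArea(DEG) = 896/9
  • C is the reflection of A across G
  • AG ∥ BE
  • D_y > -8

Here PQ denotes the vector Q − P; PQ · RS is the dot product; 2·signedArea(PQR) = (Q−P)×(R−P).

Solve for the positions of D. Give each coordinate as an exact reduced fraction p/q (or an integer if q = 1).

D = (-20/3, -65/9)

1. D_x = -20/3  [DG · EC = 8782/27 ∩ 2·signedArea(DEG) = 896/9]
2. D_y = -65/9  [DG · EC = 8782/27 ∩ 2·signedArea(DEG) = 896/9]
   → D = (-20/3, -65/9)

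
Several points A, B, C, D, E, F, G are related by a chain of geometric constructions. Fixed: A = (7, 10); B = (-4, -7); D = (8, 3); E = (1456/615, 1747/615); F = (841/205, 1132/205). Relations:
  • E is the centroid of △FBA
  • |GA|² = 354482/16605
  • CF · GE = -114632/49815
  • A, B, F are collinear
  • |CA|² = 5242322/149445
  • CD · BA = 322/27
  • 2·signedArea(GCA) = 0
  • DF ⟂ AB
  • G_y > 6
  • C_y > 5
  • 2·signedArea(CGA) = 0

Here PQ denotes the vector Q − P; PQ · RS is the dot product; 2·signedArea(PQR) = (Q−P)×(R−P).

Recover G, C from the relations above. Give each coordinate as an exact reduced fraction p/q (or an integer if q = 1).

C = (20936/5535, 27827/5535)
G = (8284/1845, 11293/1845)

1. C_x = 20936/5535  [line -11·x + -17·y + 3431/27 = 0 ∩ |CA|² = 5242322/149445]
2. C_y = 27827/5535  [line -11·x + -17·y + 3431/27 = 0 ∩ |CA|² = 5242322/149445]
   → C = (20936/5535, 27827/5535)
3. G_x = 8284/1845  [2·signedArea(GCA) = 0 ∩ CF · GE = -114632/49815]
4. G_y = 11293/1845  [2·signedArea(GCA) = 0 ∩ CF · GE = -114632/49815]
   → G = (8284/1845, 11293/1845)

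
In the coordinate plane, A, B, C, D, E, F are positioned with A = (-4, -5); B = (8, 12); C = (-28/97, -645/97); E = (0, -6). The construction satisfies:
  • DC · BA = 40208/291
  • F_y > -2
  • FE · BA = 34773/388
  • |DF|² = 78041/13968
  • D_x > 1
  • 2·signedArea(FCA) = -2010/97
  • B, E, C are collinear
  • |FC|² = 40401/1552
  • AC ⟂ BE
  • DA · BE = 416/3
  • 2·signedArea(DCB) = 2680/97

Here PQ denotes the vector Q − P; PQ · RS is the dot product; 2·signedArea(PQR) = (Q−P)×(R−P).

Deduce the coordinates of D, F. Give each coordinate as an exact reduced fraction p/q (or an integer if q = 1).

1. D_x = 4/3  [DA · BE = 416/3 ∩ 2·signedArea(DCB) = 2680/97]
2. D_y = 1/3  [DA · BE = 416/3 ∩ 2·signedArea(DCB) = 2680/97]
   → D = (4/3, 1/3)
3. F_x = 173/97  [FE · BA = 34773/388 ∩ 2·signedArea(FCA) = -2010/97]
4. F_y = -771/388  [FE · BA = 34773/388 ∩ 2·signedArea(FCA) = -2010/97]
   → F = (173/97, -771/388)

D = (4/3, 1/3)
F = (173/97, -771/388)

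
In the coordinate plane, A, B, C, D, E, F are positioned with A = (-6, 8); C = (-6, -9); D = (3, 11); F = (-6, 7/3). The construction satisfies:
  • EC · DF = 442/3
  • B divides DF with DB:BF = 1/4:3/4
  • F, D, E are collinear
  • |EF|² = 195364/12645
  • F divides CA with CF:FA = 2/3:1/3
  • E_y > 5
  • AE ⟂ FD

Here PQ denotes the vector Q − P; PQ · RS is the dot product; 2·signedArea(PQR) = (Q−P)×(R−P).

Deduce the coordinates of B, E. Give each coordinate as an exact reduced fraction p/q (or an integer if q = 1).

1. B_x = 3/4  [B divides DF with DB:BF = 1/4:3/4]
2. B_y = 53/6  [B divides DF with DB:BF = 1/4:3/4]
   → B = (3/4, 53/6)
3. E_x = -4452/1405  [F, D, E are collinear ∩ AE ⟂ FD]
4. E_y = 7109/1405  [F, D, E are collinear ∩ AE ⟂ FD]
   → E = (-4452/1405, 7109/1405)

B = (3/4, 53/6)
E = (-4452/1405, 7109/1405)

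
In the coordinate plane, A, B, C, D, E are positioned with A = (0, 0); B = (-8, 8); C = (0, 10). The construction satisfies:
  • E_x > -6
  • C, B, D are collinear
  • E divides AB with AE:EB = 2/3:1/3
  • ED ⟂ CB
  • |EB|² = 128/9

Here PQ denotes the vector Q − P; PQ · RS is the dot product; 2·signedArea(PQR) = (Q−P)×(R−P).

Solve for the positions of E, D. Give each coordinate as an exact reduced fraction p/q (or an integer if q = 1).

1. E_x = -16/3  [E divides AB with AE:EB = 2/3:1/3]
2. E_y = 16/3  [E divides AB with AE:EB = 2/3:1/3]
   → E = (-16/3, 16/3)
3. D_x = -104/17  [C, B, D are collinear ∩ ED ⟂ CB]
4. D_y = 144/17  [C, B, D are collinear ∩ ED ⟂ CB]
   → D = (-104/17, 144/17)

D = (-104/17, 144/17)
E = (-16/3, 16/3)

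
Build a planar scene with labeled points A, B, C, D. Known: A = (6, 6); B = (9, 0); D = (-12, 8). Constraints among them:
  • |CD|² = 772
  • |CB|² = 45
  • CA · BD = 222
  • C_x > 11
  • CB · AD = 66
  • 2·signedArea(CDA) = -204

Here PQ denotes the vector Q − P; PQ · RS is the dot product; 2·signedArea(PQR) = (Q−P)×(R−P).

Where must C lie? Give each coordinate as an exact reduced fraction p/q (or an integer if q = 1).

C = (12, -6)

1. C_x = 12  [CA · BD = 222 ∩ CB · AD = 66]
2. C_y = -6  [CA · BD = 222 ∩ CB · AD = 66]
   → C = (12, -6)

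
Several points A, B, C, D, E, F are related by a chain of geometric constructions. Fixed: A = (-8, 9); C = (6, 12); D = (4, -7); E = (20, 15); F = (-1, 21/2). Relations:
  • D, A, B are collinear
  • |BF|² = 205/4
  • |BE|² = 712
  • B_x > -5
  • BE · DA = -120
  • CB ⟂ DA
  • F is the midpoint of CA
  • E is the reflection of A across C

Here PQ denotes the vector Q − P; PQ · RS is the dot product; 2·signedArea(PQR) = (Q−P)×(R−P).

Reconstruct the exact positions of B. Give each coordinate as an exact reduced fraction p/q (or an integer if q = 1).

1. B_x = -22/5  [D, A, B are collinear ∩ CB ⟂ DA]
2. B_y = 21/5  [D, A, B are collinear ∩ CB ⟂ DA]
   → B = (-22/5, 21/5)

B = (-22/5, 21/5)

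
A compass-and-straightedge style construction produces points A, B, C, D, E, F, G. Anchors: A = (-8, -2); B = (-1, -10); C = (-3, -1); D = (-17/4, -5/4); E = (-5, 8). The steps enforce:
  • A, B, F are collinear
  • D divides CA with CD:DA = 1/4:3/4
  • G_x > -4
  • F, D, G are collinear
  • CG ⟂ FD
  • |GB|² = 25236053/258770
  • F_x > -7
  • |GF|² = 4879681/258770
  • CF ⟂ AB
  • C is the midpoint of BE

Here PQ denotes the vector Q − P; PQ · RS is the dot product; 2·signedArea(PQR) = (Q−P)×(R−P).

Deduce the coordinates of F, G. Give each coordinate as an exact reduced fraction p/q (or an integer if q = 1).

1. F_x = -715/113  [A, B, F are collinear ∩ CF ⟂ AB]
2. F_y = -442/113  [A, B, F are collinear ∩ CF ⟂ AB]
   → F = (-715/113, -442/113)
3. G_x = -945933/258770  [F, D, G are collinear ∩ CG ⟂ FD]
4. G_y = -126371/258770  [F, D, G are collinear ∩ CG ⟂ FD]
   → G = (-945933/258770, -126371/258770)

F = (-715/113, -442/113)
G = (-945933/258770, -126371/258770)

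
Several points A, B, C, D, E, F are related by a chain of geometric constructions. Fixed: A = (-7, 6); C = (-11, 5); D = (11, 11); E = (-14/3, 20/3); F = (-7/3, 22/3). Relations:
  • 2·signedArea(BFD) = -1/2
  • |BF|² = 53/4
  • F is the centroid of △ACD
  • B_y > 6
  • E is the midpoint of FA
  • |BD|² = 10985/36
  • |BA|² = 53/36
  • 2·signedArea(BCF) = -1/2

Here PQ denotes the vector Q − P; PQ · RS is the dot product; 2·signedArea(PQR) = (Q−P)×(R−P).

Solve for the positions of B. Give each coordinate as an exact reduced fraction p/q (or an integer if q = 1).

B = (-35/6, 19/3)

1. B_x = -35/6  [2·signedArea(BCF) = -1/2 ∩ 2·signedArea(BFD) = -1/2]
2. B_y = 19/3  [2·signedArea(BCF) = -1/2 ∩ 2·signedArea(BFD) = -1/2]
   → B = (-35/6, 19/3)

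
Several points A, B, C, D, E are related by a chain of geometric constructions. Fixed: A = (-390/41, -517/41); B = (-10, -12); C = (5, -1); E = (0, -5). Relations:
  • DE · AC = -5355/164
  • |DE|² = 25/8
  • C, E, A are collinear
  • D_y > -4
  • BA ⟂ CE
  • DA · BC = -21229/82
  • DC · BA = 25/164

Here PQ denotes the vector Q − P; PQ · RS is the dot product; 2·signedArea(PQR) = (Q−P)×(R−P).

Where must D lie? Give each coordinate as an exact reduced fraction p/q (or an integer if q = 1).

D = (5/4, -15/4)

1. D_x = 5/4  [DE · AC = -5355/164 ∩ DC · BA = 25/164]
2. D_y = -15/4  [DE · AC = -5355/164 ∩ DC · BA = 25/164]
   → D = (5/4, -15/4)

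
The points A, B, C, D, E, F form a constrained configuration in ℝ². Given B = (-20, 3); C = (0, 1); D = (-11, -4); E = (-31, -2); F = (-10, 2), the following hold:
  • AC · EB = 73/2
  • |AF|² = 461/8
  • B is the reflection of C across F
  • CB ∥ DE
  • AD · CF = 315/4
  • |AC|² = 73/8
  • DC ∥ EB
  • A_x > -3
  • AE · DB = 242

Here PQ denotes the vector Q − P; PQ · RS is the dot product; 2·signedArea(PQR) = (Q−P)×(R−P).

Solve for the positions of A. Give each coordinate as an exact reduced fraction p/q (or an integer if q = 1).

A = (-11/4, -1/4)

1. A_x = -11/4  [AE · DB = 242 ∩ AC · EB = 73/2]
2. A_y = -1/4  [AE · DB = 242 ∩ AC · EB = 73/2]
   → A = (-11/4, -1/4)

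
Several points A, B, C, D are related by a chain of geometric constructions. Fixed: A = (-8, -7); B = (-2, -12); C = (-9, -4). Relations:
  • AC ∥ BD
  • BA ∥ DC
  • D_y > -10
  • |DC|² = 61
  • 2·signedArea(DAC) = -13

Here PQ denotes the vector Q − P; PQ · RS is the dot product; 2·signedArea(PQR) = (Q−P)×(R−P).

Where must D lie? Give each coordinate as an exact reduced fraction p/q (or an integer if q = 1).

1. D_x = -3  [BA ∥ DC ∩ AC ∥ BD]
2. D_y = -9  [BA ∥ DC ∩ AC ∥ BD]
   → D = (-3, -9)

D = (-3, -9)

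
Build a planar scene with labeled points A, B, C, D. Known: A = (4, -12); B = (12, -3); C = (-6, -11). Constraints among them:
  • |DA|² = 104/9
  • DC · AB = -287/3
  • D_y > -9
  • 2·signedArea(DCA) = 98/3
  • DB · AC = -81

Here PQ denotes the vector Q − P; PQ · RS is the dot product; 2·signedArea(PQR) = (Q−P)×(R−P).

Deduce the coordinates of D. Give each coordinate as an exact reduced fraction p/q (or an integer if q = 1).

1. D_x = 10/3  [2·signedArea(DCA) = 98/3 ∩ DB · AC = -81]
2. D_y = -26/3  [2·signedArea(DCA) = 98/3 ∩ DB · AC = -81]
   → D = (10/3, -26/3)

D = (10/3, -26/3)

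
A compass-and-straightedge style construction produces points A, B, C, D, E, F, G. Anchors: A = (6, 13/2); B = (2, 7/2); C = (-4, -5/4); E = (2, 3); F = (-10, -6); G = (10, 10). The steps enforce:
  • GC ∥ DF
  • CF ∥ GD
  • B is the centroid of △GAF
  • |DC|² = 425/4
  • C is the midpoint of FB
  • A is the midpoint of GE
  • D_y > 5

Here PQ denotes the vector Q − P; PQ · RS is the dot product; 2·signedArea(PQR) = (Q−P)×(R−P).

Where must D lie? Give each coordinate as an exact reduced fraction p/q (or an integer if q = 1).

1. D_x = 4  [GC ∥ DF ∩ CF ∥ GD]
2. D_y = 21/4  [GC ∥ DF ∩ CF ∥ GD]
   → D = (4, 21/4)

D = (4, 21/4)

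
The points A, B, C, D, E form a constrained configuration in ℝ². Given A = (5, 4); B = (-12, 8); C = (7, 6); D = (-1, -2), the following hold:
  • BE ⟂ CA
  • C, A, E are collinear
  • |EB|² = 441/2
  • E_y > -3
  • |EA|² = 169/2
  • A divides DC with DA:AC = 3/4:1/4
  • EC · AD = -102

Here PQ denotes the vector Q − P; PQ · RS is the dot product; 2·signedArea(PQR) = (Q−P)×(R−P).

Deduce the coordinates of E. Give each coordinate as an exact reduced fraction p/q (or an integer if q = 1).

E = (-3/2, -5/2)

1. E_x = -3/2  [C, A, E are collinear ∩ BE ⟂ CA]
2. E_y = -5/2  [C, A, E are collinear ∩ BE ⟂ CA]
   → E = (-3/2, -5/2)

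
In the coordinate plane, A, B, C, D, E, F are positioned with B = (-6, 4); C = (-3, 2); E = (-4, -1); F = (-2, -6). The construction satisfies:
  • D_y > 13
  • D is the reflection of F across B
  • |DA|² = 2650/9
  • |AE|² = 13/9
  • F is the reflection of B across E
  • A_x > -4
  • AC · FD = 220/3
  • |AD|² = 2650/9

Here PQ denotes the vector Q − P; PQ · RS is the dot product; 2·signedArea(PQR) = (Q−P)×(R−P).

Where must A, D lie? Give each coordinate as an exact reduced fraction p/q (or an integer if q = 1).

A = (-3, -5/3)
D = (-10, 14)

1. D_x = -10  [D is the reflection of F across B]
2. D_y = 14  [D is the reflection of F across B]
   → D = (-10, 14)
3. A_x = -3  [line 8·x + -20·y + -28/3 = 0 ∩ |AD|² = 2650/9]
4. A_y = -5/3  [line 8·x + -20·y + -28/3 = 0 ∩ |AD|² = 2650/9]
   → A = (-3, -5/3)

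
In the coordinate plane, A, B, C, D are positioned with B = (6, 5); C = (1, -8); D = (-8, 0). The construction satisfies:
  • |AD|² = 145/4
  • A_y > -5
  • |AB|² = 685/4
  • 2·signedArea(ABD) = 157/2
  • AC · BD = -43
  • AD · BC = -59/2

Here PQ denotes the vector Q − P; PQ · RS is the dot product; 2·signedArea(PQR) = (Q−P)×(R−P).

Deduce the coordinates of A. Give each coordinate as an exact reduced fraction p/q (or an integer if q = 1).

A = (-7/2, -4)

1. A_x = -7/2  [2·signedArea(ABD) = 157/2 ∩ AC · BD = -43]
2. A_y = -4  [2·signedArea(ABD) = 157/2 ∩ AC · BD = -43]
   → A = (-7/2, -4)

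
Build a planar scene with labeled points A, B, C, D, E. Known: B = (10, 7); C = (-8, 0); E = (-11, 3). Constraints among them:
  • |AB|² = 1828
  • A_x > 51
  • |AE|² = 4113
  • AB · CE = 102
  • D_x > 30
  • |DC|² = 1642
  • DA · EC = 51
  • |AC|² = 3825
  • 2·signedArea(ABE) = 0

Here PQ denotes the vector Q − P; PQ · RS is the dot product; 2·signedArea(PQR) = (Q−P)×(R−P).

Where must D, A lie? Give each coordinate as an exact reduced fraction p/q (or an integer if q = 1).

A = (52, 15)
D = (31, 11)

1. A_x = 52  [2·signedArea(ABE) = 0 ∩ AB · CE = 102]
2. A_y = 15  [2·signedArea(ABE) = 0 ∩ AB · CE = 102]
   → A = (52, 15)
3. D_x = 31  [line -3·x + 3·y + 60 = 0 ∩ |DC|² = 1642]
4. D_y = 11  [line -3·x + 3·y + 60 = 0 ∩ |DC|² = 1642]
   → D = (31, 11)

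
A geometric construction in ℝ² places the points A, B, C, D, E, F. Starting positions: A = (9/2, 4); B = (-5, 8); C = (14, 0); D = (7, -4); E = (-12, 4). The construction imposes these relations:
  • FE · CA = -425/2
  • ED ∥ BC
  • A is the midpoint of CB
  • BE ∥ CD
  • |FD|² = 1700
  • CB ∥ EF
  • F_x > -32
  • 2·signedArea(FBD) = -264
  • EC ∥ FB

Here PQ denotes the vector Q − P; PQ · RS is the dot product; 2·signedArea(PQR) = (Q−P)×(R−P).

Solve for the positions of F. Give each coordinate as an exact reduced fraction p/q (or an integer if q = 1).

F = (-31, 12)

1. F_x = -31  [EC ∥ FB ∩ CB ∥ EF]
2. F_y = 12  [EC ∥ FB ∩ CB ∥ EF]
   → F = (-31, 12)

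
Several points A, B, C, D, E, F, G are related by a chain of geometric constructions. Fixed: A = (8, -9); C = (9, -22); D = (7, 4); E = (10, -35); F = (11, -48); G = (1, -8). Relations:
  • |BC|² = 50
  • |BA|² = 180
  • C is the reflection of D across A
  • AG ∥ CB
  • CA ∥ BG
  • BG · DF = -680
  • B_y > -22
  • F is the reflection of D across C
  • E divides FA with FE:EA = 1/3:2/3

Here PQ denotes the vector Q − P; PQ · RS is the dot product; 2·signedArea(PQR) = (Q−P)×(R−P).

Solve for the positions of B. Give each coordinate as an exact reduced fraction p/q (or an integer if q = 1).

B = (2, -21)

1. B_x = 2  [CA ∥ BG ∩ AG ∥ CB]
2. B_y = -21  [CA ∥ BG ∩ AG ∥ CB]
   → B = (2, -21)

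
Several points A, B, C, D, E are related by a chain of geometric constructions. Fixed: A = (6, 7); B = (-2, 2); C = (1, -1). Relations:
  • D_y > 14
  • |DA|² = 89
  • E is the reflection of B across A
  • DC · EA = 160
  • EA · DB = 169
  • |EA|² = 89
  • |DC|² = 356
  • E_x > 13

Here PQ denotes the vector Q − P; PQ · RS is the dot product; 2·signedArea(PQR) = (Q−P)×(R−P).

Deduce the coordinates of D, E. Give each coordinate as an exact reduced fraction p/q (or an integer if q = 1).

1. E_x = 14  [E is the reflection of B across A]
2. E_y = 12  [E is the reflection of B across A]
   → E = (14, 12)
3. D_x = 11  [line 8·x + 5·y + -163 = 0 ∩ |DC|² = 356]
4. D_y = 15  [line 8·x + 5·y + -163 = 0 ∩ |DC|² = 356]
   → D = (11, 15)

D = (11, 15)
E = (14, 12)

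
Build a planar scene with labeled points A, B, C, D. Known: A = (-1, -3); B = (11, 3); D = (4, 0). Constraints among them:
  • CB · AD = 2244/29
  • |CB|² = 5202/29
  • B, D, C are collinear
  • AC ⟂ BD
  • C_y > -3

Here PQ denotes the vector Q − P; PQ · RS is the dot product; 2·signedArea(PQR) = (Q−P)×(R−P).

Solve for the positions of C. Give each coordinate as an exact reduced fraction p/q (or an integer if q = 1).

1. C_x = -38/29  [B, D, C are collinear ∩ AC ⟂ BD]
2. C_y = -66/29  [B, D, C are collinear ∩ AC ⟂ BD]
   → C = (-38/29, -66/29)

C = (-38/29, -66/29)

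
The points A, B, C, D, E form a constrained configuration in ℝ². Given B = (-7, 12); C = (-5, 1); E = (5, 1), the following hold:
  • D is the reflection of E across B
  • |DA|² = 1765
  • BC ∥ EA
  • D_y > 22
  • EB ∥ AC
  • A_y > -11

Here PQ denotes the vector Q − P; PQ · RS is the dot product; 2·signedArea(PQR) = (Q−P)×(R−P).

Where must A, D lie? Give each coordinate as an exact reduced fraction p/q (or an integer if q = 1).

A = (7, -10)
D = (-19, 23)

1. A_x = 7  [EB ∥ AC ∩ BC ∥ EA]
2. A_y = -10  [EB ∥ AC ∩ BC ∥ EA]
   → A = (7, -10)
3. D_x = -19  [D is the reflection of E across B]
4. D_y = 23  [D is the reflection of E across B]
   → D = (-19, 23)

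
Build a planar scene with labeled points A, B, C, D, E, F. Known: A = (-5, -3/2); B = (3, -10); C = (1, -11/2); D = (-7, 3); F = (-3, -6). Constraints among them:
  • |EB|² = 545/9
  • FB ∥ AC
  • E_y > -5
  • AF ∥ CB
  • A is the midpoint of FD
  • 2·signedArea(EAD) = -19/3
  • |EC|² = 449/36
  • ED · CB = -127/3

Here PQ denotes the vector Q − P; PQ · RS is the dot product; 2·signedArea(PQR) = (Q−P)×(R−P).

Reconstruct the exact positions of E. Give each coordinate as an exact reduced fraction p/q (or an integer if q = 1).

1. E_x = -7/3  [2·signedArea(EAD) = -19/3 ∩ ED · CB = -127/3]
2. E_y = -13/3  [2·signedArea(EAD) = -19/3 ∩ ED · CB = -127/3]
   → E = (-7/3, -13/3)

E = (-7/3, -13/3)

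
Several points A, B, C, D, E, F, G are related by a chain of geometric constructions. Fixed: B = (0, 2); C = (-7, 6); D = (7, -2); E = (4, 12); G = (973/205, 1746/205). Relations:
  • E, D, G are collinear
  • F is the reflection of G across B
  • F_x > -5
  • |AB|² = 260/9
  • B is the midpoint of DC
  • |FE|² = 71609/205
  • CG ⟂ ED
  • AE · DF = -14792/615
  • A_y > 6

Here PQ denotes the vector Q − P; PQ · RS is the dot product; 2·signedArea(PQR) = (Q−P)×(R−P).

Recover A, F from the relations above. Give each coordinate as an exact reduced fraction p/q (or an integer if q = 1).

1. F_x = -973/205  [F is the reflection of G across B]
2. F_y = -926/205  [F is the reflection of G across B]
   → F = (-973/205, -926/205)
3. A_x = 1946/615  [line 2408/205·x + 516/205·y + -6536/123 = 0 ∩ |AB|² = 260/9]
4. A_y = 3902/615  [line 2408/205·x + 516/205·y + -6536/123 = 0 ∩ |AB|² = 260/9]
   → A = (1946/615, 3902/615)

A = (1946/615, 3902/615)
F = (-973/205, -926/205)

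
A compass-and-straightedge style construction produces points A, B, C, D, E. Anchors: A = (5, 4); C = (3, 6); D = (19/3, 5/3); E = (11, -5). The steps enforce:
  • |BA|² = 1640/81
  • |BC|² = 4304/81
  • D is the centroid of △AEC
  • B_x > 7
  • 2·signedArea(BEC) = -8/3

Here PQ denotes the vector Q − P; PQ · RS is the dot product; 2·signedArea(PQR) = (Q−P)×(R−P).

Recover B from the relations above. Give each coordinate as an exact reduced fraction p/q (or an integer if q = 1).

1. B_x = 67/9  [line -11·x + -8·y + 251/3 = 0 ∩ |BC|² = 4304/81]
2. B_y = 2/9  [line -11·x + -8·y + 251/3 = 0 ∩ |BC|² = 4304/81]
   → B = (67/9, 2/9)

B = (67/9, 2/9)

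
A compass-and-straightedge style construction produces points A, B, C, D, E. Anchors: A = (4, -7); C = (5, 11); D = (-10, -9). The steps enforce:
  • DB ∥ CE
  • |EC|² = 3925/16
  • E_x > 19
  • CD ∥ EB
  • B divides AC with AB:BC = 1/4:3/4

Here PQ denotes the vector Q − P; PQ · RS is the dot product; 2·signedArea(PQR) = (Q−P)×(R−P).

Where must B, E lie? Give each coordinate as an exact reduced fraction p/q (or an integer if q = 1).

B = (17/4, -5/2)
E = (77/4, 35/2)

1. B_x = 17/4  [B divides AC with AB:BC = 1/4:3/4]
2. B_y = -5/2  [B divides AC with AB:BC = 1/4:3/4]
   → B = (17/4, -5/2)
3. E_x = 77/4  [CD ∥ EB ∩ DB ∥ CE]
4. E_y = 35/2  [CD ∥ EB ∩ DB ∥ CE]
   → E = (77/4, 35/2)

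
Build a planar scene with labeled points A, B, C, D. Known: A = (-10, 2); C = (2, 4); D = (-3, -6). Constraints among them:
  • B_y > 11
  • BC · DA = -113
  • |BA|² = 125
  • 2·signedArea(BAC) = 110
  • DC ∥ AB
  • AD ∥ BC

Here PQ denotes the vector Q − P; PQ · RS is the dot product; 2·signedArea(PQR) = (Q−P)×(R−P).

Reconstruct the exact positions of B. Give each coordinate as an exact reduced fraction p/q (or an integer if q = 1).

1. B_x = -5  [AD ∥ BC ∩ DC ∥ AB]
2. B_y = 12  [AD ∥ BC ∩ DC ∥ AB]
   → B = (-5, 12)

B = (-5, 12)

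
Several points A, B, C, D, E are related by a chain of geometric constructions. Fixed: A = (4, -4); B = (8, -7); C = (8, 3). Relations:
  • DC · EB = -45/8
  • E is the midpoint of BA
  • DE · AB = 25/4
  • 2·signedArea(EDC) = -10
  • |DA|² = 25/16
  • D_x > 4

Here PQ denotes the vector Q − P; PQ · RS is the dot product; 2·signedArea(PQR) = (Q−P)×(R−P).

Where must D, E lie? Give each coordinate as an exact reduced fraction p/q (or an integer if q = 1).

D = (5, -19/4)
E = (6, -11/2)

1. E_x = 6  [E is the midpoint of BA]
2. E_y = -11/2  [E is the midpoint of BA]
   → E = (6, -11/2)
3. D_x = 5  [DC · EB = -45/8 ∩ 2·signedArea(EDC) = -10]
4. D_y = -19/4  [DC · EB = -45/8 ∩ 2·signedArea(EDC) = -10]
   → D = (5, -19/4)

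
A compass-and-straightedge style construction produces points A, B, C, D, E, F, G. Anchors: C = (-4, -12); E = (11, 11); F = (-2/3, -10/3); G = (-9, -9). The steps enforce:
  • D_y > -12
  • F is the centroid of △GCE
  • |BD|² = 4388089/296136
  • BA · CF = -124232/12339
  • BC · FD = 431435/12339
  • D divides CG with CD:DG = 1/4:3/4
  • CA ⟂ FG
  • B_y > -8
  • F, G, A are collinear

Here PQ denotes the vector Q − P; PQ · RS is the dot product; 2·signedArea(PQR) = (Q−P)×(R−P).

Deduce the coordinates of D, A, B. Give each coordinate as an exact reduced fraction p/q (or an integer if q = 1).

1. D_x = -21/4  [D divides CG with CD:DG = 1/4:3/4]
2. D_y = -45/4  [D divides CG with CD:DG = 1/4:3/4]
   → D = (-21/4, -45/4)
3. A_x = -3188/457  [F, G, A are collinear ∩ CA ⟂ FG]
4. A_y = -3484/457  [F, G, A are collinear ∩ CA ⟂ FG]
   → A = (-3188/457, -3484/457)
5. B_x = -15962/4113  [BC · FD = 431435/12339 ∩ BA · CF = -124232/12339]
6. B_y = -31474/4113  [BC · FD = 431435/12339 ∩ BA · CF = -124232/12339]
   → B = (-15962/4113, -31474/4113)

A = (-3188/457, -3484/457)
B = (-15962/4113, -31474/4113)
D = (-21/4, -45/4)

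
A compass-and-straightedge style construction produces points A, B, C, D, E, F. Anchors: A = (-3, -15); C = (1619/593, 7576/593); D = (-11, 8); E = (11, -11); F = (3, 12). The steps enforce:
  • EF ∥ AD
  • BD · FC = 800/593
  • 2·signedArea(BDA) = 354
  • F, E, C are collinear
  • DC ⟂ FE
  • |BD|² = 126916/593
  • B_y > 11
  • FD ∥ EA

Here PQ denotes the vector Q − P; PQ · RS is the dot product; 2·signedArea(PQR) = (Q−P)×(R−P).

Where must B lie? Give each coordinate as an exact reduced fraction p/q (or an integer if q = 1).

B = (1939/593, 6656/593)

1. B_x = 1939/593  [BD · FC = 800/593 ∩ 2·signedArea(BDA) = 354]
2. B_y = 6656/593  [BD · FC = 800/593 ∩ 2·signedArea(BDA) = 354]
   → B = (1939/593, 6656/593)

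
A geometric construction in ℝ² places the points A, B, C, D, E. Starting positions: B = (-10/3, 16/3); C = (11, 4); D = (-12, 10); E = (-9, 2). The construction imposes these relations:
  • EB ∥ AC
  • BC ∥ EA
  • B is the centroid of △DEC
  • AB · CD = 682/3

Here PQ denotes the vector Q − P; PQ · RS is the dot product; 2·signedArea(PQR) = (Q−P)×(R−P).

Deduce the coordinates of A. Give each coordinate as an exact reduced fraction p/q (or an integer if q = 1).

A = (16/3, 2/3)

1. A_x = 16/3  [EB ∥ AC ∩ BC ∥ EA]
2. A_y = 2/3  [EB ∥ AC ∩ BC ∥ EA]
   → A = (16/3, 2/3)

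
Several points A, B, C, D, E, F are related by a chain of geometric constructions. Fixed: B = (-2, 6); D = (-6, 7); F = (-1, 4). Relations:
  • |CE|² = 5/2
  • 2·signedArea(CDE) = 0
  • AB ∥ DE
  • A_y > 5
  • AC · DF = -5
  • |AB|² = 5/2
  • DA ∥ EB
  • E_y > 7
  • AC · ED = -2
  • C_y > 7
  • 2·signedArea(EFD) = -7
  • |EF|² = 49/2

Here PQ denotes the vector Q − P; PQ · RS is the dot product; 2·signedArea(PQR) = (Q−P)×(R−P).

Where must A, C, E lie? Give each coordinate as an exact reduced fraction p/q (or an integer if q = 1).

A = (-7/2, 11/2)
C = (-3, 8)
E = (-9/2, 15/2)

1. E_x = -9/2  [line -3·x + -5·y + 24 = 0 ∩ |EF|² = 49/2]
2. E_y = 15/2  [line -3·x + -5·y + 24 = 0 ∩ |EF|² = 49/2]
   → E = (-9/2, 15/2)
3. A_x = -7/2  [DA ∥ EB ∩ AB ∥ DE]
4. A_y = 11/2  [DA ∥ EB ∩ AB ∥ DE]
   → A = (-7/2, 11/2)
5. C_x = -3  [AC · ED = -2 ∩ 2·signedArea(CDE) = 0]
6. C_y = 8  [AC · ED = -2 ∩ 2·signedArea(CDE) = 0]
   → C = (-3, 8)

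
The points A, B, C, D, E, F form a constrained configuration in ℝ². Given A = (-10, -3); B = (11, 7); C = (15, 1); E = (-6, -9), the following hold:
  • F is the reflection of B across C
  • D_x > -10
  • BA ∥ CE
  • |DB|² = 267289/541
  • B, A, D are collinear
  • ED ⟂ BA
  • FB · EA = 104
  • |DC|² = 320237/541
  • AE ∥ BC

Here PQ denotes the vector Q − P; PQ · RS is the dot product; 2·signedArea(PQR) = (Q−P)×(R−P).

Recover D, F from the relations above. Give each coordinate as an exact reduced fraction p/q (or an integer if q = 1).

D = (-4906/541, -1383/541)
F = (19, -5)

1. D_x = -4906/541  [B, A, D are collinear ∩ ED ⟂ BA]
2. D_y = -1383/541  [B, A, D are collinear ∩ ED ⟂ BA]
   → D = (-4906/541, -1383/541)
3. F_x = 19  [F is the reflection of B across C]
4. F_y = -5  [F is the reflection of B across C]
   → F = (19, -5)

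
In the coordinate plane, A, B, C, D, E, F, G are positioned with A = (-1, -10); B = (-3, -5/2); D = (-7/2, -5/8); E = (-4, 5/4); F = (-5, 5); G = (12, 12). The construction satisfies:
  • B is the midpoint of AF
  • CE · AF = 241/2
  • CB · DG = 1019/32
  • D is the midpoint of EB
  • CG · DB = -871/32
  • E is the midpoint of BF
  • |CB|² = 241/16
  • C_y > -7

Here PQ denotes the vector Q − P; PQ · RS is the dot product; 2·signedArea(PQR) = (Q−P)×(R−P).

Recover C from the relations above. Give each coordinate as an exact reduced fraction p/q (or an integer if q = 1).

1. C_x = -2  [CG · DB = -871/32 ∩ CB · DG = 1019/32]
2. C_y = -25/4  [CG · DB = -871/32 ∩ CB · DG = 1019/32]
   → C = (-2, -25/4)

C = (-2, -25/4)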